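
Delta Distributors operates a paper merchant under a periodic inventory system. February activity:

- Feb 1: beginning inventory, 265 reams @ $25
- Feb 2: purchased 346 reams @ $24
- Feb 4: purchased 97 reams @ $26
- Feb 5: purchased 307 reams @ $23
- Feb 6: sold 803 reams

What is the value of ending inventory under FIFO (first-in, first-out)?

Ending inventory = $4,876

Feb 6, 803 sold [FIFO — oldest first]: 265 @ $25 + 346 @ $24 + 97 @ $26 + 95 @ $23 = $19,636
Ending inventory: 212 @ $23 = $4,876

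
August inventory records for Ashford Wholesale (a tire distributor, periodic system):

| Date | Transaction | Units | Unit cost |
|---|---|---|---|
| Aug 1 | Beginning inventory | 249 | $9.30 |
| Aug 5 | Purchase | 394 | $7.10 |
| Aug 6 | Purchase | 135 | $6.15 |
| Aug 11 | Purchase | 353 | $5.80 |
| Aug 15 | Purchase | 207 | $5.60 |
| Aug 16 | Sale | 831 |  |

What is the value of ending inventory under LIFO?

Ending inventory = $4,147.50

Aug 16, 831 sold [LIFO — newest first]: 207 @ $5.60 + 353 @ $5.80 + 135 @ $6.15 + 136 @ $7.10 = $5,002.45
Ending inventory: 249 @ $9.30 + 258 @ $7.10 = $4,147.50
Check: goods available $9,149.95 = COGS $5,002.45 + ending $4,147.50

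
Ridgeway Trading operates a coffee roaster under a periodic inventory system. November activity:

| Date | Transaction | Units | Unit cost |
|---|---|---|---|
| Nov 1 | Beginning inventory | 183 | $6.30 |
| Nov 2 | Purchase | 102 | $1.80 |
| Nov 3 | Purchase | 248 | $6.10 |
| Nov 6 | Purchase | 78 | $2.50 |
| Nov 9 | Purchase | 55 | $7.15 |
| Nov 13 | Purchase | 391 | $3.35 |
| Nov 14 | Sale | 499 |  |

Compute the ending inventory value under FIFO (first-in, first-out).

Ending inventory = $2,105.50

Nov 14, 499 sold [FIFO — oldest first]: 183 @ $6.30 + 102 @ $1.80 + 214 @ $6.10 = $2,641.90
Ending inventory: 34 @ $6.10 + 78 @ $2.50 + 55 @ $7.15 + 391 @ $3.35 = $2,105.50
Check: goods available $4,747.40 = COGS $2,641.90 + ending $2,105.50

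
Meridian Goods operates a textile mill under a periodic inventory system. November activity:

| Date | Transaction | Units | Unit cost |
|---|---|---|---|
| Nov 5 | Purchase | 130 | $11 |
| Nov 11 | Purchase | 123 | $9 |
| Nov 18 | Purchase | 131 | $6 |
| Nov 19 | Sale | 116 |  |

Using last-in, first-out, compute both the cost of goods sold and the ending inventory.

COGS = $696; ending inventory = $2,627

Nov 19, 116 sold [LIFO — newest first]: 116 @ $6 = $696
Ending inventory: 130 @ $11 + 123 @ $9 + 15 @ $6 = $2,627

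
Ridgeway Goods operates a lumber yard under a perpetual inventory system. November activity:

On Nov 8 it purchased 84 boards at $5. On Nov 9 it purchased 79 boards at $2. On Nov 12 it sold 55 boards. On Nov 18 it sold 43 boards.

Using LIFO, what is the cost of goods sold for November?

Nov 12, 55 sold [LIFO — newest first]: 55 @ $2 = $110
Nov 18, 43 sold [LIFO — newest first]: 24 @ $2 + 19 @ $5 = $143
Total COGS = $110 + $143 = $253
Ending inventory: 65 @ $5 = $325
Check: goods available $578 = COGS $253 + ending $325

COGS = $253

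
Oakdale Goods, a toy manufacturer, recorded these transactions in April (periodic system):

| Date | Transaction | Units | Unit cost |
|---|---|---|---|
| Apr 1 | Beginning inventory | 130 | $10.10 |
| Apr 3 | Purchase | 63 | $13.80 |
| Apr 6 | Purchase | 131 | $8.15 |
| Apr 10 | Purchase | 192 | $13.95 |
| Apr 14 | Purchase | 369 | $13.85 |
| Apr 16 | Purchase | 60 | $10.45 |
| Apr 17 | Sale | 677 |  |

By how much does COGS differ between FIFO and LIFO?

$714.15

FIFO COGS: 130 @ $10.10 + 63 @ $13.80 + 131 @ $8.15 + 192 @ $13.95 + 161 @ $13.85 = $8,158.30
LIFO COGS: 60 @ $10.45 + 369 @ $13.85 + 192 @ $13.95 + 56 @ $8.15 = $8,872.45
Difference = |$8,158.30 − $8,872.45| = $714.15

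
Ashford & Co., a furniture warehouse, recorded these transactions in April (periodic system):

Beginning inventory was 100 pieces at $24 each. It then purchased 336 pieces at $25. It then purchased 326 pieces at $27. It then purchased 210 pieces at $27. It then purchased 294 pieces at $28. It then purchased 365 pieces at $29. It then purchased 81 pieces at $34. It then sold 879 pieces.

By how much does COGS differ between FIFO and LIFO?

FIFO COGS: 100 @ $24 + 336 @ $25 + 326 @ $27 + 117 @ $27 = $22,761
LIFO COGS: 81 @ $34 + 365 @ $29 + 294 @ $28 + 139 @ $27 = $25,324
Difference = |$22,761 − $25,324| = $2,563

$2,563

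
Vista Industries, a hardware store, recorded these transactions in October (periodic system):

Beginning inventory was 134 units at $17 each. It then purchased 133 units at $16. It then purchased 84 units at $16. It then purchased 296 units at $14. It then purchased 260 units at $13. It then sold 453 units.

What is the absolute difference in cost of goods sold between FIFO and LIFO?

$1,096

FIFO COGS: 134 @ $17 + 133 @ $16 + 84 @ $16 + 102 @ $14 = $7,178
LIFO COGS: 260 @ $13 + 193 @ $14 = $6,082
Difference = |$7,178 − $6,082| = $1,096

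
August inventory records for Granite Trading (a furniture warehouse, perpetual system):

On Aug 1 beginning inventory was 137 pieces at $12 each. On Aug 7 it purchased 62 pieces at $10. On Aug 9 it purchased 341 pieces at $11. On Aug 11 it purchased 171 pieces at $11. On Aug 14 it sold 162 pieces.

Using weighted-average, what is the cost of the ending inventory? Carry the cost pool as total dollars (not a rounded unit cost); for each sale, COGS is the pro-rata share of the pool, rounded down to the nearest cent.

Ending inventory = $6,096.92

After Aug 1: 137 on hand, pool $1,644.00 (≈ $12.0000 each)
After Aug 7: 199 on hand, pool $2,264.00 (≈ $11.3769 each)
After Aug 9: 540 on hand, pool $6,015.00 (≈ $11.1389 each)
After Aug 11: 711 on hand, pool $7,896.00 (≈ $11.1055 each)
Aug 14, sell 162: 162/711 × $7,896.00 → $1,799.08
Ending inventory (cost pool remaining) = $6,096.92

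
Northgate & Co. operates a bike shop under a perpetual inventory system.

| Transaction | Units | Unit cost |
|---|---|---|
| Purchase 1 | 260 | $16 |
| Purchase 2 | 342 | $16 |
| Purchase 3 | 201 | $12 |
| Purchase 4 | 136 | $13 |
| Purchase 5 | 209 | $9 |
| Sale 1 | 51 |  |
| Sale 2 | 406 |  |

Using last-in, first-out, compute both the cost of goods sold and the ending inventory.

COGS = $4,993; ending inventory = $10,700

Sale 1 (51) [LIFO — newest first]: 51 @ $9 = $459
Sale 2 (406) [LIFO — newest first]: 158 @ $9 + 136 @ $13 + 112 @ $12 = $4,534
Total COGS = $459 + $4,534 = $4,993
Ending inventory: 260 @ $16 + 342 @ $16 + 89 @ $12 = $10,700
Check: goods available $15,693 = COGS $4,993 + ending $10,700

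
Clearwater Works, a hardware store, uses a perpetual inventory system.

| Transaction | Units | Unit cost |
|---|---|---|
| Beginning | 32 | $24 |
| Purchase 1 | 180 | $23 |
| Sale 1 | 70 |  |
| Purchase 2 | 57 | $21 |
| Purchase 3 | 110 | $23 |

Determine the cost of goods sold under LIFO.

COGS = $1,610

Sale 1 (70) [LIFO — newest first]: 70 @ $23 = $1,610
Ending inventory: 32 @ $24 + 110 @ $23 + 57 @ $21 + 110 @ $23 = $7,025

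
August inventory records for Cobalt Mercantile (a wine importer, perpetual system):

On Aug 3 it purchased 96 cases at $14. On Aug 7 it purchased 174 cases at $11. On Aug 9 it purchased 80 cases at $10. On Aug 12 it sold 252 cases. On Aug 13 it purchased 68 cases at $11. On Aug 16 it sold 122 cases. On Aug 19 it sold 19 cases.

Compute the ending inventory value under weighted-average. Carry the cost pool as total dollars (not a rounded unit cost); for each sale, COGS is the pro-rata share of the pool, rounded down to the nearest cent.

Ending inventory = $283.78

After Aug 3: 96 on hand, pool $1,344.00 (≈ $14.0000 each)
After Aug 7: 270 on hand, pool $3,258.00 (≈ $12.0667 each)
After Aug 9: 350 on hand, pool $4,058.00 (≈ $11.5943 each)
Aug 12, sell 252: 252/350 × $4,058.00 → $2,921.76
After Aug 13: 166 on hand, pool $1,884.24 (≈ $11.3508 each)
Aug 16, sell 122: 122/166 × $1,884.24 → $1,384.80
Aug 19, sell 19: 19/44 × $499.44 → $215.66
Total COGS = $2,921.76 + $1,384.80 + $215.66 = $4,522.22
Ending inventory (cost pool remaining) = $283.78
Check: goods available $4,806.00 = COGS $4,522.22 + ending $283.78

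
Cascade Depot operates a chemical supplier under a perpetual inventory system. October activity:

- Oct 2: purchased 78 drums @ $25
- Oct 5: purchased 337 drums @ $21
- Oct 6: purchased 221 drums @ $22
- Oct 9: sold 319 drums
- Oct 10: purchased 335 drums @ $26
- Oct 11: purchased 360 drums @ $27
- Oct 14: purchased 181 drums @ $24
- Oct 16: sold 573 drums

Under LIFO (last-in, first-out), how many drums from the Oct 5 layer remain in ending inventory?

Oct 9, 319 sold [LIFO — newest first]: 221 @ $22 + 98 @ $21 = $6,920
Oct 16, 573 sold [LIFO — newest first]: 181 @ $24 + 360 @ $27 + 32 @ $26 = $14,896
Total COGS = $6,920 + $14,896 = $21,816
Ending inventory: 78 @ $25 + 239 @ $21 + 303 @ $26 = $14,847
Check: goods available $36,663 = COGS $21,816 + ending $14,847

239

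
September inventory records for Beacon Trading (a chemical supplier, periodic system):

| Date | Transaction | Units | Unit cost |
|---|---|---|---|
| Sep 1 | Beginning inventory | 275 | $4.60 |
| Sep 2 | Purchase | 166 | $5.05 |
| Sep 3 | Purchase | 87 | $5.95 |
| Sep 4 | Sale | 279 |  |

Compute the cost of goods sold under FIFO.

COGS = $1,285.20

Sep 4, 279 sold [FIFO — oldest first]: 275 @ $4.60 + 4 @ $5.05 = $1,285.20
Ending inventory: 162 @ $5.05 + 87 @ $5.95 = $1,335.75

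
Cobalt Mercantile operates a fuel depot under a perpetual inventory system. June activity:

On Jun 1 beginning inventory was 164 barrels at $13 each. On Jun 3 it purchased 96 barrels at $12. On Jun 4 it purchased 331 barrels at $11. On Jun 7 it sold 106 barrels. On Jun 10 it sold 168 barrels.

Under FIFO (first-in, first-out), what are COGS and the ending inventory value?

Jun 7, 106 sold [FIFO — oldest first]: 106 @ $13 = $1,378
Jun 10, 168 sold [FIFO — oldest first]: 58 @ $13 + 96 @ $12 + 14 @ $11 = $2,060
Total COGS = $1,378 + $2,060 = $3,438
Ending inventory: 317 @ $11 = $3,487

COGS = $3,438; ending inventory = $3,487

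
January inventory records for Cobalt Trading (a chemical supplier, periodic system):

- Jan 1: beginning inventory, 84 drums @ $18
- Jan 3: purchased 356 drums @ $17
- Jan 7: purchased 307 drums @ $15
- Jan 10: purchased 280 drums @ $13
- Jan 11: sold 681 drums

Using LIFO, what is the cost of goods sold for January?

COGS = $9,843

Jan 11, 681 sold [LIFO — newest first]: 280 @ $13 + 307 @ $15 + 94 @ $17 = $9,843
Ending inventory: 84 @ $18 + 262 @ $17 = $5,966
Check: goods available $15,809 = COGS $9,843 + ending $5,966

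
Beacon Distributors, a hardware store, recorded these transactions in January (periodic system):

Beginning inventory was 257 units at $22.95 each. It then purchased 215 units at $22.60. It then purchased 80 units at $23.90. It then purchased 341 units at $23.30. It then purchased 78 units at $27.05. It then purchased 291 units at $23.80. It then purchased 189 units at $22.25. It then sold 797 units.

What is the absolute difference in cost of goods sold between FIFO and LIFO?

$432.00

FIFO COGS: 257 @ $22.95 + 215 @ $22.60 + 80 @ $23.90 + 245 @ $23.30 = $18,377.65
LIFO COGS: 189 @ $22.25 + 291 @ $23.80 + 78 @ $27.05 + 239 @ $23.30 = $18,809.65
Difference = |$18,377.65 − $18,809.65| = $432.00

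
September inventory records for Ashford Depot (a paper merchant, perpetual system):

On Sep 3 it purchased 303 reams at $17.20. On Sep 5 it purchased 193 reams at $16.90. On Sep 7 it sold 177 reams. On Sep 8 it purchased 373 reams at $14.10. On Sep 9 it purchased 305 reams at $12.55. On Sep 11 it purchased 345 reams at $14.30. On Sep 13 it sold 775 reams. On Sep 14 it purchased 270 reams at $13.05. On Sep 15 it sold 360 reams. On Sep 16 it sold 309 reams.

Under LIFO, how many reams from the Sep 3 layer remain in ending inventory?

168

Sep 7, 177 sold [LIFO — newest first]: 177 @ $16.90 = $2,991.30
Sep 13, 775 sold [LIFO — newest first]: 345 @ $14.30 + 305 @ $12.55 + 125 @ $14.10 = $10,523.75
Sep 15, 360 sold [LIFO — newest first]: 270 @ $13.05 + 90 @ $14.10 = $4,792.50
Sep 16, 309 sold [LIFO — newest first]: 158 @ $14.10 + 16 @ $16.90 + 135 @ $17.20 = $4,820.20
Total COGS = $2,991.30 + $10,523.75 + $4,792.50 + $4,820.20 = $23,127.75
Ending inventory: 168 @ $17.20 = $2,889.60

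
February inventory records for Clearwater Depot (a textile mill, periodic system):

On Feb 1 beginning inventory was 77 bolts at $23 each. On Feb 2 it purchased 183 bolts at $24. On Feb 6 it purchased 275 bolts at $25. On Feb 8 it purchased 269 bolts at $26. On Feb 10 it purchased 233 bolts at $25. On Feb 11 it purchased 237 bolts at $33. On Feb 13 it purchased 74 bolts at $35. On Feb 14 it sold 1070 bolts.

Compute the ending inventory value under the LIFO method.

Ending inventory = $6,613

Feb 14, 1070 sold [LIFO — newest first]: 74 @ $35 + 237 @ $33 + 233 @ $25 + 269 @ $26 + 257 @ $25 = $29,655
Ending inventory: 77 @ $23 + 183 @ $24 + 18 @ $25 = $6,613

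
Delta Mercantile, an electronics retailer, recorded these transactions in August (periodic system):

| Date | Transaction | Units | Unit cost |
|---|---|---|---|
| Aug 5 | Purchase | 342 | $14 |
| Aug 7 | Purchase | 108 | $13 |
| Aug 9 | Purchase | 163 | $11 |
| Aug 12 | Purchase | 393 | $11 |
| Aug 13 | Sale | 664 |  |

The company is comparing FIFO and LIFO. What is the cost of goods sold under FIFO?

COGS = $8,546

FIFO COGS: 342 @ $14 + 108 @ $13 + 163 @ $11 + 51 @ $11 = $8,546
LIFO COGS: 393 @ $11 + 163 @ $11 + 108 @ $13 = $7,520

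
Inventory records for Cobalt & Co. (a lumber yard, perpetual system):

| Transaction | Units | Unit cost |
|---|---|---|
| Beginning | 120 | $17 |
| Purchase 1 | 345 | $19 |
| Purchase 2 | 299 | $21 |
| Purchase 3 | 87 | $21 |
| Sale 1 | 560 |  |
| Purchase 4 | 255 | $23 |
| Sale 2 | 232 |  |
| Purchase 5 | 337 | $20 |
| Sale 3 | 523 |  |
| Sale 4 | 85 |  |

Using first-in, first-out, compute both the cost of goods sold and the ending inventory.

Sale 1 (560) [FIFO — oldest first]: 120 @ $17 + 345 @ $19 + 95 @ $21 = $10,590
Sale 2 (232) [FIFO — oldest first]: 204 @ $21 + 28 @ $21 = $4,872
Sale 3 (523) [FIFO — oldest first]: 59 @ $21 + 255 @ $23 + 209 @ $20 = $11,284
Sale 4 (85) [FIFO — oldest first]: 85 @ $20 = $1,700
Total COGS = $10,590 + $4,872 + $11,284 + $1,700 = $28,446
Ending inventory: 43 @ $20 = $860

COGS = $28,446; ending inventory = $860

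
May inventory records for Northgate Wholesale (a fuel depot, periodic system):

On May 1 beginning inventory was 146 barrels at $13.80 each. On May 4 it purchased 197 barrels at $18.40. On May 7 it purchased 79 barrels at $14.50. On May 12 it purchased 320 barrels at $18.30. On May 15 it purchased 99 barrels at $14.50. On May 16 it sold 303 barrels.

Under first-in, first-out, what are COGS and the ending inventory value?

COGS = $4,903.60; ending inventory = $9,173.00

May 16, 303 sold [FIFO — oldest first]: 146 @ $13.80 + 157 @ $18.40 = $4,903.60
Ending inventory: 40 @ $18.40 + 79 @ $14.50 + 320 @ $18.30 + 99 @ $14.50 = $9,173.00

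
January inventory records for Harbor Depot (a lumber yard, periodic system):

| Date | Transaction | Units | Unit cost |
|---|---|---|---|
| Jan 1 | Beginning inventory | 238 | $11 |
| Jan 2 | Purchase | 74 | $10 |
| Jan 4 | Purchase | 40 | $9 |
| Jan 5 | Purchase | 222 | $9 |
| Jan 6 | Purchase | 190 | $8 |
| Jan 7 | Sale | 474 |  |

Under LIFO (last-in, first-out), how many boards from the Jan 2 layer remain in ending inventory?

Jan 7, 474 sold [LIFO — newest first]: 190 @ $8 + 222 @ $9 + 40 @ $9 + 22 @ $10 = $4,098
Ending inventory: 238 @ $11 + 52 @ $10 = $3,138

52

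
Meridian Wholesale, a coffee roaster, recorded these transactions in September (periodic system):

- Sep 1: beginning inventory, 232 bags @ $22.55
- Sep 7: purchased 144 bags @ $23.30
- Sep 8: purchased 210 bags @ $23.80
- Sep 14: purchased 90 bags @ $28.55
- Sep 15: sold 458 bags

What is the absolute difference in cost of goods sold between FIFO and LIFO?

$700.00

FIFO COGS: 232 @ $22.55 + 144 @ $23.30 + 82 @ $23.80 = $10,538.40
LIFO COGS: 90 @ $28.55 + 210 @ $23.80 + 144 @ $23.30 + 14 @ $22.55 = $11,238.40
Difference = |$10,538.40 − $11,238.40| = $700.00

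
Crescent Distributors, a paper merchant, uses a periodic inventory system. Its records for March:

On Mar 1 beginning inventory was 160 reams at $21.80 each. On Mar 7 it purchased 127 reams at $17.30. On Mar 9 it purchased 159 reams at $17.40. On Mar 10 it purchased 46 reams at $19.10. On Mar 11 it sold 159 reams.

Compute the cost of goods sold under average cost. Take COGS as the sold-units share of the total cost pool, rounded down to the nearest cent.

COGS = $3,015.27

Mar 11, sell 159: 159/492 × $9,330.30 → $3,015.27
Ending inventory (cost pool remaining) = $6,315.03
Check: goods available $9,330.30 = COGS $3,015.27 + ending $6,315.03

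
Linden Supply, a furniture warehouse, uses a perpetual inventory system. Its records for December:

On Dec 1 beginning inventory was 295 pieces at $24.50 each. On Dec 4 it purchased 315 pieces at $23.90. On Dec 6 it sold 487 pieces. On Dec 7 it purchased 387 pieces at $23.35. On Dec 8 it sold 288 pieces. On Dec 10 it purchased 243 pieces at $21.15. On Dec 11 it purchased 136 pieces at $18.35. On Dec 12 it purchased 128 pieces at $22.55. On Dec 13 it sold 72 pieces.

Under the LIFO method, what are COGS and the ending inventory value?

COGS = $20,090.90; ending inventory = $14,223.00

Dec 6, 487 sold [LIFO — newest first]: 315 @ $23.90 + 172 @ $24.50 = $11,742.50
Dec 8, 288 sold [LIFO — newest first]: 288 @ $23.35 = $6,724.80
Dec 13, 72 sold [LIFO — newest first]: 72 @ $22.55 = $1,623.60
Total COGS = $11,742.50 + $6,724.80 + $1,623.60 = $20,090.90
Ending inventory: 123 @ $24.50 + 99 @ $23.35 + 243 @ $21.15 + 136 @ $18.35 + 56 @ $22.55 = $14,223.00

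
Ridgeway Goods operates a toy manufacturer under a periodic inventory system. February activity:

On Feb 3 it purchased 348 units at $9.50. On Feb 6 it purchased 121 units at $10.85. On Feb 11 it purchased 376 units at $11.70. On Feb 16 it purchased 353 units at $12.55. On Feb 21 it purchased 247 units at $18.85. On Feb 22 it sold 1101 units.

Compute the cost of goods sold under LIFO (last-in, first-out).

Feb 22, 1101 sold [LIFO — newest first]: 247 @ $18.85 + 353 @ $12.55 + 376 @ $11.70 + 121 @ $10.85 + 4 @ $9.50 = $14,836.15
Ending inventory: 344 @ $9.50 = $3,268.00

COGS = $14,836.15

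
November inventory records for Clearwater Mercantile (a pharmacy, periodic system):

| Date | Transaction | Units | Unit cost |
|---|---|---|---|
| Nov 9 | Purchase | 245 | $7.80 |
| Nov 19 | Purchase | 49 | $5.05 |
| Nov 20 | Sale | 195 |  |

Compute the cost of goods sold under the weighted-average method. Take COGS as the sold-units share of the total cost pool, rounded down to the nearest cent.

Nov 20, sell 195: 195/294 × $2,158.45 → $1,431.62
Ending inventory (cost pool remaining) = $726.83
Check: goods available $2,158.45 = COGS $1,431.62 + ending $726.83

COGS = $1,431.62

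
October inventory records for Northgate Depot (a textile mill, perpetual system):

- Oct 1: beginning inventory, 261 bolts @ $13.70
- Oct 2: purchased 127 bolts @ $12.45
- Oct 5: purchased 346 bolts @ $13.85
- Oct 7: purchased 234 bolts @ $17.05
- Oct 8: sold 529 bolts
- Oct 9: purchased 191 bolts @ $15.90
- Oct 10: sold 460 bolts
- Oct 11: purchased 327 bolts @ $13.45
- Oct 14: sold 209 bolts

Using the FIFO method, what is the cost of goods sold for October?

Oct 8, 529 sold [FIFO — oldest first]: 261 @ $13.70 + 127 @ $12.45 + 141 @ $13.85 = $7,109.70
Oct 10, 460 sold [FIFO — oldest first]: 205 @ $13.85 + 234 @ $17.05 + 21 @ $15.90 = $7,162.85
Oct 14, 209 sold [FIFO — oldest first]: 170 @ $15.90 + 39 @ $13.45 = $3,227.55
Total COGS = $7,109.70 + $7,162.85 + $3,227.55 = $17,500.10
Ending inventory: 288 @ $13.45 = $3,873.60
Check: goods available $21,373.70 = COGS $17,500.10 + ending $3,873.60

COGS = $17,500.10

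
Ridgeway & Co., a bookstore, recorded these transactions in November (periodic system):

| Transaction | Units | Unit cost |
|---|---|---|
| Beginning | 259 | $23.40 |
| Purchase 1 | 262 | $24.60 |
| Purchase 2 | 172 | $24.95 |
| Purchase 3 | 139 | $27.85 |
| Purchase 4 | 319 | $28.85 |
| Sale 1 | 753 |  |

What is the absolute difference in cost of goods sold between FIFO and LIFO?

$1,923.30

FIFO COGS: 259 @ $23.40 + 262 @ $24.60 + 172 @ $24.95 + 60 @ $27.85 = $18,468.20
LIFO COGS: 319 @ $28.85 + 139 @ $27.85 + 172 @ $24.95 + 123 @ $24.60 = $20,391.50
Difference = |$18,468.20 − $20,391.50| = $1,923.30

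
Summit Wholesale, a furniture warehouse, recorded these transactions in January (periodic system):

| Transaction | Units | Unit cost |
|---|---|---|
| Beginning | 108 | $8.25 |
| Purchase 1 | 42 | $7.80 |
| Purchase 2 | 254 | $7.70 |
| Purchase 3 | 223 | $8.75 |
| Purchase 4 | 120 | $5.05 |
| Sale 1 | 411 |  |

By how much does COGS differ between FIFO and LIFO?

FIFO COGS: 108 @ $8.25 + 42 @ $7.80 + 254 @ $7.70 + 7 @ $8.75 = $3,235.65
LIFO COGS: 120 @ $5.05 + 223 @ $8.75 + 68 @ $7.70 = $3,080.85
Difference = |$3,235.65 − $3,080.85| = $154.80

$154.80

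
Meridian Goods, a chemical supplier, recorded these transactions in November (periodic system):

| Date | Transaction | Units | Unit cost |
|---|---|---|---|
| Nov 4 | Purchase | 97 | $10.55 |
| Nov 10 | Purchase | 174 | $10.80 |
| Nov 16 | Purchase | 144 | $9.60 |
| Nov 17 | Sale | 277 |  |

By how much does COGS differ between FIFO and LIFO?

FIFO COGS: 97 @ $10.55 + 174 @ $10.80 + 6 @ $9.60 = $2,960.15
LIFO COGS: 144 @ $9.60 + 133 @ $10.80 = $2,818.80
Difference = |$2,960.15 − $2,818.80| = $141.35

$141.35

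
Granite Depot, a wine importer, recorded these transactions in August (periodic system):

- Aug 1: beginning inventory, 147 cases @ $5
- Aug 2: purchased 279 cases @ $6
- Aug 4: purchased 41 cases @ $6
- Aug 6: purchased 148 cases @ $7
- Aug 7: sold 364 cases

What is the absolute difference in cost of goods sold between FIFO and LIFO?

$295

FIFO COGS: 147 @ $5 + 217 @ $6 = $2,037
LIFO COGS: 148 @ $7 + 41 @ $6 + 175 @ $6 = $2,332
Difference = |$2,037 − $2,332| = $295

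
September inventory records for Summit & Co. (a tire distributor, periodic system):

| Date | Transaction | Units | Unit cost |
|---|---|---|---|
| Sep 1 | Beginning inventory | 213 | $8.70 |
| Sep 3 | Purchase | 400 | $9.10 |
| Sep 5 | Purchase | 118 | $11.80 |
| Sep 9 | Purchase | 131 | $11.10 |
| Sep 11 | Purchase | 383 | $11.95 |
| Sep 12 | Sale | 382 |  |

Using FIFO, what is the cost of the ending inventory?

Ending inventory = $9,525.45

Sep 12, 382 sold [FIFO — oldest first]: 213 @ $8.70 + 169 @ $9.10 = $3,391.00
Ending inventory: 231 @ $9.10 + 118 @ $11.80 + 131 @ $11.10 + 383 @ $11.95 = $9,525.45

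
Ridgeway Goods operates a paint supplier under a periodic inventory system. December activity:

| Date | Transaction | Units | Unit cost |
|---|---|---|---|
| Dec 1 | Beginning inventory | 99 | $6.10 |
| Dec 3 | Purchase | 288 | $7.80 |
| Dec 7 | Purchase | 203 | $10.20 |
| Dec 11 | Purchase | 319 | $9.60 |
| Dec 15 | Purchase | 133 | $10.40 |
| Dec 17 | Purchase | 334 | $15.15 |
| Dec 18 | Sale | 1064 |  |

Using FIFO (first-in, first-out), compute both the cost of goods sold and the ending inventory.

Dec 18, 1064 sold [FIFO — oldest first]: 99 @ $6.10 + 288 @ $7.80 + 203 @ $10.20 + 319 @ $9.60 + 133 @ $10.40 + 22 @ $15.15 = $9,699.80
Ending inventory: 312 @ $15.15 = $4,726.80

COGS = $9,699.80; ending inventory = $4,726.80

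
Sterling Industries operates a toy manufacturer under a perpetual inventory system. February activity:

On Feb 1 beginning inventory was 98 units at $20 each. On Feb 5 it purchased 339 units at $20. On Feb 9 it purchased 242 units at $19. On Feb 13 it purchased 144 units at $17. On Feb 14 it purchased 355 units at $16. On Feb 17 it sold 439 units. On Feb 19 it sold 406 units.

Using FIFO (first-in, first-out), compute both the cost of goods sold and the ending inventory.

COGS = $16,138; ending inventory = $5,328

Feb 17, 439 sold [FIFO — oldest first]: 98 @ $20 + 339 @ $20 + 2 @ $19 = $8,778
Feb 19, 406 sold [FIFO — oldest first]: 240 @ $19 + 144 @ $17 + 22 @ $16 = $7,360
Total COGS = $8,778 + $7,360 = $16,138
Ending inventory: 333 @ $16 = $5,328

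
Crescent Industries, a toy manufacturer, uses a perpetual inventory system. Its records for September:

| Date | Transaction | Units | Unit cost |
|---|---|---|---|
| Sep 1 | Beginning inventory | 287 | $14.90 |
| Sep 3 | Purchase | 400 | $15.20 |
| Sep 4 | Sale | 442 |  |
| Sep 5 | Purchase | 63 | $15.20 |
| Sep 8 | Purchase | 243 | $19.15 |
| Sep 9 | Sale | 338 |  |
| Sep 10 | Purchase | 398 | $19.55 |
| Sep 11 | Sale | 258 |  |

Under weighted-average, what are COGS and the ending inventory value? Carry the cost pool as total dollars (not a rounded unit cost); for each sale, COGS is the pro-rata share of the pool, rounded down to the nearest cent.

COGS = $17,174.88; ending inventory = $6,573.37

After Sep 1: 287 on hand, pool $4,276.30 (≈ $14.9000 each)
After Sep 3: 687 on hand, pool $10,356.30 (≈ $15.0747 each)
Sep 4, sell 442: 442/687 × $10,356.30 → $6,663.00
After Sep 5: 308 on hand, pool $4,650.90 (≈ $15.1003 each)
After Sep 8: 551 on hand, pool $9,304.35 (≈ $16.8863 each)
Sep 9, sell 338: 338/551 × $9,304.35 → $5,707.56
After Sep 10: 611 on hand, pool $11,377.69 (≈ $18.6214 each)
Sep 11, sell 258: 258/611 × $11,377.69 → $4,804.32
Total COGS = $6,663.00 + $5,707.56 + $4,804.32 = $17,174.88
Ending inventory (cost pool remaining) = $6,573.37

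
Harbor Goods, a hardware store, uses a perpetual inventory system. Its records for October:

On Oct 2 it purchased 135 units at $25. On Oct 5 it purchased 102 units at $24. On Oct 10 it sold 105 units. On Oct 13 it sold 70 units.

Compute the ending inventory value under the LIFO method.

Ending inventory = $1,550

Oct 10, 105 sold [LIFO — newest first]: 102 @ $24 + 3 @ $25 = $2,523
Oct 13, 70 sold [LIFO — newest first]: 70 @ $25 = $1,750
Total COGS = $2,523 + $1,750 = $4,273
Ending inventory: 62 @ $25 = $1,550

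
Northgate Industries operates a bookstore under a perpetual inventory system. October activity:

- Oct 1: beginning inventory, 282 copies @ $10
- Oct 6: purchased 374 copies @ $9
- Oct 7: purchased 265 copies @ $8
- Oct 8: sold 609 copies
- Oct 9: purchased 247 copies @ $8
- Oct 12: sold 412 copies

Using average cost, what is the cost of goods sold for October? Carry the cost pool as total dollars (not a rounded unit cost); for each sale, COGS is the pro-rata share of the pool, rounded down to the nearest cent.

COGS = $9,022.43

After Oct 1: 282 on hand, pool $2,820.00 (≈ $10.0000 each)
After Oct 6: 656 on hand, pool $6,186.00 (≈ $9.4299 each)
After Oct 7: 921 on hand, pool $8,306.00 (≈ $9.0185 each)
Oct 8, sell 609: 609/921 × $8,306.00 → $5,492.24
After Oct 9: 559 on hand, pool $4,789.76 (≈ $8.5684 each)
Oct 12, sell 412: 412/559 × $4,789.76 → $3,530.19
Total COGS = $5,492.24 + $3,530.19 = $9,022.43
Ending inventory (cost pool remaining) = $1,259.57
Check: goods available $10,282.00 = COGS $9,022.43 + ending $1,259.57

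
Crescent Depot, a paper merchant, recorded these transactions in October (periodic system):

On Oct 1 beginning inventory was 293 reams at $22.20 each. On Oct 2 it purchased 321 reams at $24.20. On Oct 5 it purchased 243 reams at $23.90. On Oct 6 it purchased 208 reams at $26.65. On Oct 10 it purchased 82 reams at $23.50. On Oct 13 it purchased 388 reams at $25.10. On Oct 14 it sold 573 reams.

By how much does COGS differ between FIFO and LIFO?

$1,130.15

FIFO COGS: 293 @ $22.20 + 280 @ $24.20 = $13,280.60
LIFO COGS: 388 @ $25.10 + 82 @ $23.50 + 103 @ $26.65 = $14,410.75
Difference = |$13,280.60 − $14,410.75| = $1,130.15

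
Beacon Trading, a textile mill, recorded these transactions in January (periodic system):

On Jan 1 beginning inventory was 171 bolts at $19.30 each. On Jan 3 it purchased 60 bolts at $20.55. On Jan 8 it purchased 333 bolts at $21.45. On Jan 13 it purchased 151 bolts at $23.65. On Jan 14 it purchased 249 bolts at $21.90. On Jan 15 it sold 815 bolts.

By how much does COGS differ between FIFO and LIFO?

$387.40

FIFO COGS: 171 @ $19.30 + 60 @ $20.55 + 333 @ $21.45 + 151 @ $23.65 + 100 @ $21.90 = $17,437.30
LIFO COGS: 249 @ $21.90 + 151 @ $23.65 + 333 @ $21.45 + 60 @ $20.55 + 22 @ $19.30 = $17,824.70
Difference = |$17,437.30 − $17,824.70| = $387.40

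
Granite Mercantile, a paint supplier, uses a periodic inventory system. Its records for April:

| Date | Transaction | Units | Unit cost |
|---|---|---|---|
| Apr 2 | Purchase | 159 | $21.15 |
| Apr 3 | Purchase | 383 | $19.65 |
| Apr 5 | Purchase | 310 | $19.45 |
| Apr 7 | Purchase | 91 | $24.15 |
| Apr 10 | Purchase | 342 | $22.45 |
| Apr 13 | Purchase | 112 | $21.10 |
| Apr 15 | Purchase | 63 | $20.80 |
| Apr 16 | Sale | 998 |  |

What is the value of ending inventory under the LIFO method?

Apr 16, 998 sold [LIFO — newest first]: 63 @ $20.80 + 112 @ $21.10 + 342 @ $22.45 + 91 @ $24.15 + 310 @ $19.45 + 80 @ $19.65 = $21,150.65
Ending inventory: 159 @ $21.15 + 303 @ $19.65 = $9,316.80
Check: goods available $30,467.45 = COGS $21,150.65 + ending $9,316.80

Ending inventory = $9,316.80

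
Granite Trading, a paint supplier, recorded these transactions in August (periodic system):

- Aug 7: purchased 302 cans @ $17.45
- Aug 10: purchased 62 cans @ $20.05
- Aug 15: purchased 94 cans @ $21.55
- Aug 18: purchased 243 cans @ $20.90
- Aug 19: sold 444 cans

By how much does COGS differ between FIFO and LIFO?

$895.75

FIFO COGS: 302 @ $17.45 + 62 @ $20.05 + 80 @ $21.55 = $8,237.00
LIFO COGS: 243 @ $20.90 + 94 @ $21.55 + 62 @ $20.05 + 45 @ $17.45 = $9,132.75
Difference = |$8,237.00 − $9,132.75| = $895.75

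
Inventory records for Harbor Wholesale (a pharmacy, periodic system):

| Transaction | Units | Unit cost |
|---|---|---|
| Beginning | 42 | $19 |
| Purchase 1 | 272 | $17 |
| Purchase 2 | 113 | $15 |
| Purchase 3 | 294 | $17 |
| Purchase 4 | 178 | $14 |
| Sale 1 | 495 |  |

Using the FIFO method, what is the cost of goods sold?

COGS = $8,273

Sale 1 (495) [FIFO — oldest first]: 42 @ $19 + 272 @ $17 + 113 @ $15 + 68 @ $17 = $8,273
Ending inventory: 226 @ $17 + 178 @ $14 = $6,334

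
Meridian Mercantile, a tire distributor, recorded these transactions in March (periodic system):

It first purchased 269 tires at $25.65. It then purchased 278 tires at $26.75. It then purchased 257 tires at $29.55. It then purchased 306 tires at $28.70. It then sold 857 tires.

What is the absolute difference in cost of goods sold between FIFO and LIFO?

$771.65

FIFO COGS: 269 @ $25.65 + 278 @ $26.75 + 257 @ $29.55 + 53 @ $28.70 = $23,451.80
LIFO COGS: 306 @ $28.70 + 257 @ $29.55 + 278 @ $26.75 + 16 @ $25.65 = $24,223.45
Difference = |$23,451.80 − $24,223.45| = $771.65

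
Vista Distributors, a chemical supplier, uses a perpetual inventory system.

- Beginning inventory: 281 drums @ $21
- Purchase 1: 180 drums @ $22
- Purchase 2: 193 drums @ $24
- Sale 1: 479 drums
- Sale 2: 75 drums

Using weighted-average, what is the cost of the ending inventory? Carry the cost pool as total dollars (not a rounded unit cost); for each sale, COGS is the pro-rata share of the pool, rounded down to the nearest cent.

Ending inventory = $2,216.06

After Beginning: 281 on hand, pool $5,901.00 (≈ $21.0000 each)
After Purchase 1: 461 on hand, pool $9,861.00 (≈ $21.3905 each)
After Purchase 2: 654 on hand, pool $14,493.00 (≈ $22.1606 each)
Sale 1, sell 479: 479/654 × $14,493.00 → $10,614.90
Sale 2, sell 75: 75/175 × $3,878.10 → $1,662.04
Total COGS = $10,614.90 + $1,662.04 = $12,276.94
Ending inventory (cost pool remaining) = $2,216.06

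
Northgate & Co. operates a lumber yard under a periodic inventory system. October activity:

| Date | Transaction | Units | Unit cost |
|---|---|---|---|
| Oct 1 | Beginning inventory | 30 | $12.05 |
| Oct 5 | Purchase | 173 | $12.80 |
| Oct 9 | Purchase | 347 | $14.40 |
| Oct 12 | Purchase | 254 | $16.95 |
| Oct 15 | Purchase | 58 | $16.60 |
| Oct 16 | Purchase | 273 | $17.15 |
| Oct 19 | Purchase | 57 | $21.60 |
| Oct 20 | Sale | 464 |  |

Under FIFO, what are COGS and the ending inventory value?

Oct 20, 464 sold [FIFO — oldest first]: 30 @ $12.05 + 173 @ $12.80 + 261 @ $14.40 = $6,334.30
Ending inventory: 86 @ $14.40 + 254 @ $16.95 + 58 @ $16.60 + 273 @ $17.15 + 57 @ $21.60 = $12,419.65

COGS = $6,334.30; ending inventory = $12,419.65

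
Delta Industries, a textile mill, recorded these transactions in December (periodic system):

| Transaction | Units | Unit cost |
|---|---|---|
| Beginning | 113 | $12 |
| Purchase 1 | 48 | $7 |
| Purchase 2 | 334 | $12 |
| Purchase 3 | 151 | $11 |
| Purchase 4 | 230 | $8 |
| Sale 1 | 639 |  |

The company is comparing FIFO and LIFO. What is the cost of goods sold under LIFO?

FIFO COGS: 113 @ $12 + 48 @ $7 + 334 @ $12 + 144 @ $11 = $7,284
LIFO COGS: 230 @ $8 + 151 @ $11 + 258 @ $12 = $6,597

COGS = $6,597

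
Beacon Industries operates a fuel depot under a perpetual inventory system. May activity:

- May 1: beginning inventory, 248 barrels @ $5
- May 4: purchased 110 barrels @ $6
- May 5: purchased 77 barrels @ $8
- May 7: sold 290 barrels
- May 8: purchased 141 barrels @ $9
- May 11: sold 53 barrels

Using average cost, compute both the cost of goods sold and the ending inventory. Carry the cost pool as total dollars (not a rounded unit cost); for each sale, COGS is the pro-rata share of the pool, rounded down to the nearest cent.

COGS = $2,067.91; ending inventory = $1,717.09

After May 1: 248 on hand, pool $1,240.00 (≈ $5.0000 each)
After May 4: 358 on hand, pool $1,900.00 (≈ $5.3073 each)
After May 5: 435 on hand, pool $2,516.00 (≈ $5.7839 each)
May 7, sell 290: 290/435 × $2,516.00 → $1,677.33
After May 8: 286 on hand, pool $2,107.67 (≈ $7.3695 each)
May 11, sell 53: 53/286 × $2,107.67 → $390.58
Total COGS = $1,677.33 + $390.58 = $2,067.91
Ending inventory (cost pool remaining) = $1,717.09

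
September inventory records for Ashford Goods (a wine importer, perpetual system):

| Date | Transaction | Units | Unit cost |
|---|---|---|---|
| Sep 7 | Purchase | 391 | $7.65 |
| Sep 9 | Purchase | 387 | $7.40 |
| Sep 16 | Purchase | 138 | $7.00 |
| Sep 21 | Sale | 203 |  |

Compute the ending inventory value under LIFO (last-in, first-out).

Ending inventory = $5,373.95

Sep 21, 203 sold [LIFO — newest first]: 138 @ $7.00 + 65 @ $7.40 = $1,447.00
Ending inventory: 391 @ $7.65 + 322 @ $7.40 = $5,373.95
Check: goods available $6,820.95 = COGS $1,447.00 + ending $5,373.95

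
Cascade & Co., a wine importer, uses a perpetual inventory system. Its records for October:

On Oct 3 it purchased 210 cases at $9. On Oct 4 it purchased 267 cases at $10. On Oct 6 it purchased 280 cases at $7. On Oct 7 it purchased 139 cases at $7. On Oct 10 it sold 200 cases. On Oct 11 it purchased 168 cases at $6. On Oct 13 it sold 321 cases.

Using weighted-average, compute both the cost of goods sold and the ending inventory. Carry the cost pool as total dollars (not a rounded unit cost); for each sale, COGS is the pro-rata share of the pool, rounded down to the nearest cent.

COGS = $4,209.50; ending inventory = $4,291.50

After Oct 3: 210 on hand, pool $1,890.00 (≈ $9.0000 each)
After Oct 4: 477 on hand, pool $4,560.00 (≈ $9.5597 each)
After Oct 6: 757 on hand, pool $6,520.00 (≈ $8.6129 each)
After Oct 7: 896 on hand, pool $7,493.00 (≈ $8.3627 each)
Oct 10, sell 200: 200/896 × $7,493.00 → $1,672.54
After Oct 11: 864 on hand, pool $6,828.46 (≈ $7.9033 each)
Oct 13, sell 321: 321/864 × $6,828.46 → $2,536.96
Total COGS = $1,672.54 + $2,536.96 = $4,209.50
Ending inventory (cost pool remaining) = $4,291.50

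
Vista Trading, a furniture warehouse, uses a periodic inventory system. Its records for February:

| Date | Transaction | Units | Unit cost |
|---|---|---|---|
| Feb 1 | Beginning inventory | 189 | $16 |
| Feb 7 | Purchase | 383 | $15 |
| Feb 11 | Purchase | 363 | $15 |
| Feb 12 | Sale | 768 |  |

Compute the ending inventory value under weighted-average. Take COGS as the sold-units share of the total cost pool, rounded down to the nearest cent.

Ending inventory = $2,538.76

Feb 12, sell 768: 768/935 × $14,214.00 → $11,675.24
Ending inventory (cost pool remaining) = $2,538.76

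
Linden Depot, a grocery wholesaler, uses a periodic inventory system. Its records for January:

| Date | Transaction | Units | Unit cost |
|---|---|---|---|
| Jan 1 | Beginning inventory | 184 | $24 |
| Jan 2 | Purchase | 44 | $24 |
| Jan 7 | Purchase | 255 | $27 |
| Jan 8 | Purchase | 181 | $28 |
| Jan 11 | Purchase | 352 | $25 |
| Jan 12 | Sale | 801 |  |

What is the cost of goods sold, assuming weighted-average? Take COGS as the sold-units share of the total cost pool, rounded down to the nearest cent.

Jan 12, sell 801: 801/1016 × $26,225.00 → $20,675.41
Ending inventory (cost pool remaining) = $5,549.59

COGS = $20,675.41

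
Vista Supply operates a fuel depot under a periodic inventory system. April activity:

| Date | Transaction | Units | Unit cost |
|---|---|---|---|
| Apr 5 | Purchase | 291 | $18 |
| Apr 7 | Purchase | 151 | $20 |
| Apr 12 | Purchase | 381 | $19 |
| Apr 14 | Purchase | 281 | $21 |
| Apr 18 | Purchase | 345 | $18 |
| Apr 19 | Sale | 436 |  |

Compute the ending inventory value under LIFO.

Ending inventory = $19,487

Apr 19, 436 sold [LIFO — newest first]: 345 @ $18 + 91 @ $21 = $8,121
Ending inventory: 291 @ $18 + 151 @ $20 + 381 @ $19 + 190 @ $21 = $19,487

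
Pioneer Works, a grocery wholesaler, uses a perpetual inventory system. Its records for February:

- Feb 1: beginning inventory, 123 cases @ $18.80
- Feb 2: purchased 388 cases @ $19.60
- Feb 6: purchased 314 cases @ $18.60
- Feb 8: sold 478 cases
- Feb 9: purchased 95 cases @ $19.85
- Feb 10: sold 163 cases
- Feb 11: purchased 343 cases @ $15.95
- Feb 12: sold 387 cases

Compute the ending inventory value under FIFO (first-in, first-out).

Ending inventory = $3,748.25

Feb 8, 478 sold [FIFO — oldest first]: 123 @ $18.80 + 355 @ $19.60 = $9,270.40
Feb 10, 163 sold [FIFO — oldest first]: 33 @ $19.60 + 130 @ $18.60 = $3,064.80
Feb 12, 387 sold [FIFO — oldest first]: 184 @ $18.60 + 95 @ $19.85 + 108 @ $15.95 = $7,030.75
Total COGS = $9,270.40 + $3,064.80 + $7,030.75 = $19,365.95
Ending inventory: 235 @ $15.95 = $3,748.25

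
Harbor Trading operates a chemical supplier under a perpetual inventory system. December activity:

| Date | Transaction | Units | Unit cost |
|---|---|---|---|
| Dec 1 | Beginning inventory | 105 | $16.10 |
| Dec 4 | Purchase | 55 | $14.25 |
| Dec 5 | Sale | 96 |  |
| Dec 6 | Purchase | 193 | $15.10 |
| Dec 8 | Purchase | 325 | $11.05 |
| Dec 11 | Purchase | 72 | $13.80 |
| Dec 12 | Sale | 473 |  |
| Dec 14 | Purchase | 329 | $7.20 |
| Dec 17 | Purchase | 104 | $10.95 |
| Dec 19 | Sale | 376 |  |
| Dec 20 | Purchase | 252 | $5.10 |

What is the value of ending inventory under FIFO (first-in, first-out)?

Dec 5, 96 sold [FIFO — oldest first]: 96 @ $16.10 = $1,545.60
Dec 12, 473 sold [FIFO — oldest first]: 9 @ $16.10 + 55 @ $14.25 + 193 @ $15.10 + 216 @ $11.05 = $6,229.75
Dec 19, 376 sold [FIFO — oldest first]: 109 @ $11.05 + 72 @ $13.80 + 195 @ $7.20 = $3,602.05
Total COGS = $1,545.60 + $6,229.75 + $3,602.05 = $11,377.40
Ending inventory: 134 @ $7.20 + 104 @ $10.95 + 252 @ $5.10 = $3,388.80
Check: goods available $14,766.20 = COGS $11,377.40 + ending $3,388.80

Ending inventory = $3,388.80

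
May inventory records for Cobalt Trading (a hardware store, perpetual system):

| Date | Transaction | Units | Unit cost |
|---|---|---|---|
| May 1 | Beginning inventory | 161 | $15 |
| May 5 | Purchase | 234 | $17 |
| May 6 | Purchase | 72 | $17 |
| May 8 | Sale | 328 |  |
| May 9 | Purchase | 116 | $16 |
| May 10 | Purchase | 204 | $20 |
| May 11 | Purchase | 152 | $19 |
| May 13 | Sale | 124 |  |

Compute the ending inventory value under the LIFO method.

May 8, 328 sold [LIFO — newest first]: 72 @ $17 + 234 @ $17 + 22 @ $15 = $5,532
May 13, 124 sold [LIFO — newest first]: 124 @ $19 = $2,356
Total COGS = $5,532 + $2,356 = $7,888
Ending inventory: 139 @ $15 + 116 @ $16 + 204 @ $20 + 28 @ $19 = $8,553
Check: goods available $16,441 = COGS $7,888 + ending $8,553

Ending inventory = $8,553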